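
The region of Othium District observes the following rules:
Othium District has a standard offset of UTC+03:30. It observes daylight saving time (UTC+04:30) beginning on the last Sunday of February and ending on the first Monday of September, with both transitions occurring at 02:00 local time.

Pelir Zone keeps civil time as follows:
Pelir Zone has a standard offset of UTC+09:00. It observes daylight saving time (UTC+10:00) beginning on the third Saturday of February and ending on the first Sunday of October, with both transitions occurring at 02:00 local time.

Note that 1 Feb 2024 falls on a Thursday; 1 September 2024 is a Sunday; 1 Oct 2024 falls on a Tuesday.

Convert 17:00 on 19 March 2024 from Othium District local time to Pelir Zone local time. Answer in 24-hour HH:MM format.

22:30

1 February 2024 is a Thursday, so Sundays fall on 4, 11, 18, 25; the last is February 25.
1 September 2024 is a Sunday, so the first Monday is September 2.
19 March 2024 falls between 25 February and 2 September, so daylight saving is in effect and Othium District is at UTC+04:30.
17:00 Othium District − 4h30m = 12:30 UTC.
1 February 2024 is a Thursday, so the first Saturday is February 3 and the third is February 17.
1 October 2024 is a Tuesday, so the first Sunday is October 6.
At the standard offset (UTC+09:00), 12:30 UTC + 9h = 21:30 Pelir Zone standard time.
Daylight saving runs 17 February – 6 October; the standard-time date in Pelir Zone, 19 March 2024, is inside that window, so Pelir Zone is at UTC+10:00.
12:30 UTC + 10h = 22:30 Pelir Zone.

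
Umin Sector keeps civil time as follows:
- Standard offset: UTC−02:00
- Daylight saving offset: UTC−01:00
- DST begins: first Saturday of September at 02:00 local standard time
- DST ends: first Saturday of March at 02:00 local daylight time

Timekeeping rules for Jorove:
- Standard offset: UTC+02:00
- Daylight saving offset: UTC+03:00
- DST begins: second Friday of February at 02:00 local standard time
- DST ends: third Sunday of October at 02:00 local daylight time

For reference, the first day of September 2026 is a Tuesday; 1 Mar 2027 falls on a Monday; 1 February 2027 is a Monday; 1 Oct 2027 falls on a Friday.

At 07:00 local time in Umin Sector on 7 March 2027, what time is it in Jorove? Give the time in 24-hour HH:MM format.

12:00

1 September 2026 is a Tuesday, so the first Saturday is September 5.
1 March 2027 is a Monday, so the first Saturday is March 6.
Daylight saving runs 5 September 2026 – 6 March 2027; 7 March 2027 is outside that window, so Umin Sector is on standard time at UTC−02:00.
07:00 Umin Sector + 2h = 09:00 UTC.
1 February 2027 is a Monday, so the first Friday is February 5 and the second is February 12.
1 October 2027 is a Friday, so the first Sunday is October 3 and the third is October 17.
At the standard offset (UTC+02:00), 09:00 UTC + 2h = 11:00 Jorove standard time.
The standard-time date in Jorove, 7 March 2027, lies within the daylight-saving period (12 February – 17 October), so Jorove is on daylight time, UTC+03:00.
09:00 UTC + 3h = 12:00 Jorove.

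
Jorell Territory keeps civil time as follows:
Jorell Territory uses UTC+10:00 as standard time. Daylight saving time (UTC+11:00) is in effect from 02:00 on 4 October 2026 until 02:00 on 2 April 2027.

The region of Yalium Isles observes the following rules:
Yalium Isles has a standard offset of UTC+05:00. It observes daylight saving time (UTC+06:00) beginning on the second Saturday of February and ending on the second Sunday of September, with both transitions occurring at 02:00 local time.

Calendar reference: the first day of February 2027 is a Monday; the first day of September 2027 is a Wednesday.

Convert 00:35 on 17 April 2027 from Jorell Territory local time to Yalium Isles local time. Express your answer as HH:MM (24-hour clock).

Daylight saving runs 4 October 2026 – 2 April 2027; 17 April 2027 is outside that window, so Jorell Territory is on standard time at UTC+10:00.
00:35 Jorell Territory − 10h = 14:35 UTC (rolling into the previous day, 16 April 2027).
1 February 2027 is a Monday, so the first Saturday is February 6 and the second is February 13.
1 September 2027 is a Wednesday, so the first Sunday is September 5 and the second is September 12.
At the standard offset (UTC+05:00), 14:35 UTC + 5h = 19:35 Yalium Isles standard time.
Daylight saving runs 13 February – 12 September; the standard-time date in Yalium Isles, 16 April 2027, is inside that window, so Yalium Isles is at UTC+06:00.
14:35 UTC + 6h = 20:35 Yalium Isles.

20:35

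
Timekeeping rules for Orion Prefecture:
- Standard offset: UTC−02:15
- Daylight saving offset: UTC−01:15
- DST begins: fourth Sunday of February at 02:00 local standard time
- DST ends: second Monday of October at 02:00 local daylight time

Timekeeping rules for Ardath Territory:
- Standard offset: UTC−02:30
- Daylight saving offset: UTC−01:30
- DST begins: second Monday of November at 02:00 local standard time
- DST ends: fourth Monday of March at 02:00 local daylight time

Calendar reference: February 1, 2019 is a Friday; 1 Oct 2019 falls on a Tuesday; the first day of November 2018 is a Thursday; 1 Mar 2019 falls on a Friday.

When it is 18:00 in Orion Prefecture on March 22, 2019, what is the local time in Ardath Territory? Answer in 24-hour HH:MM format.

17:45

1 February 2019 is a Friday, so the first Sunday is February 3 and the fourth is February 24.
1 October 2019 is a Tuesday, so the first Monday is October 7 and the second is October 14.
March 22, 2019 lies within the daylight-saving period (24 February – 14 October), so Orion Prefecture is on daylight time, UTC−01:15.
18:00 Orion Prefecture + 1h15m = 19:15 UTC.
1 November 2018 is a Thursday, so the first Monday is November 5 and the second is November 12.
1 March 2019 is a Friday, so the first Monday is March 4 and the fourth is March 25.
At the standard offset (UTC−02:30), 19:15 UTC − 2h30m = 16:45 Ardath Territory standard time.
Daylight saving runs 12 November 2018 – 25 March 2019; the standard-time date in Ardath Territory, March 22, 2019, is inside that window, so Ardath Territory is at UTC−01:30.
19:15 UTC − 1h30m = 17:45 Ardath Territory.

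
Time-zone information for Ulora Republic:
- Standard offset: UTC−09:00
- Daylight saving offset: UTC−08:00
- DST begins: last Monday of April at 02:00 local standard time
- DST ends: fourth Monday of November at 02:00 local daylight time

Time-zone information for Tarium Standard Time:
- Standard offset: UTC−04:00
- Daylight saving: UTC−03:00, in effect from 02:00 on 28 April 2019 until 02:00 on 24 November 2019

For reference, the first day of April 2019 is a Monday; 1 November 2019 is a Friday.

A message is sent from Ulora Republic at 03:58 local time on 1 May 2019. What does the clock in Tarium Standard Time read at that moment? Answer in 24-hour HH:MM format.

08:58

1 April 2019 is a Monday, so Mondays fall on 1, 8, 15, 22, 29; the last is April 29.
1 November 2019 is a Friday, so the first Monday is November 4 and the fourth is November 25.
1 May 2019 falls between 29 April and 25 November, so daylight saving is in effect and Ulora Republic is at UTC−08:00.
03:58 Ulora Republic + 8h = 11:58 UTC.
At the standard offset (UTC−04:00), 11:58 UTC − 4h = 07:58 Tarium Standard Time standard time.
The standard-time date in Tarium Standard Time, 1 May 2019, lies within the daylight-saving period (28 April – 24 November), so Tarium Standard Time is on daylight time, UTC−03:00.
11:58 UTC − 3h = 08:58 Tarium Standard Time.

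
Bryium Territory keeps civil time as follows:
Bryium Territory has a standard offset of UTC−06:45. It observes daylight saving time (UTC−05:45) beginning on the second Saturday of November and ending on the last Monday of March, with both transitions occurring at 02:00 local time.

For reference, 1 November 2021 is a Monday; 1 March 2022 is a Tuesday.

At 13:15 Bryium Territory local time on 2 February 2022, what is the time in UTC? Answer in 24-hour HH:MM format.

1 November 2021 is a Monday, so the first Saturday is November 6 and the second is November 13.
1 March 2022 is a Tuesday, so Mondays fall on 7, 14, 21, 28; the last is March 28.
2 February 2022 lies within the daylight-saving period (13 November 2021 – 28 March 2022), so Bryium Territory is on daylight time, UTC−05:45.
13:15 local + 5h45m = 19:00 UTC.

19:00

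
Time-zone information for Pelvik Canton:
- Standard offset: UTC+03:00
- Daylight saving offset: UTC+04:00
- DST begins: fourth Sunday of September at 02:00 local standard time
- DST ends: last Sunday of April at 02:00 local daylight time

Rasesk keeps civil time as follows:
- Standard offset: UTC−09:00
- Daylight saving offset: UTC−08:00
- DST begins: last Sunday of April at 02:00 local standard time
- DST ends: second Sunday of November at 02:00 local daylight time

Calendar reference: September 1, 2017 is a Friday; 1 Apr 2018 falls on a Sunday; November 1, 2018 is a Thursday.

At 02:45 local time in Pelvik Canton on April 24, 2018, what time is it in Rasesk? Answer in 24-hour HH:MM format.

1 September 2017 is a Friday, so the first Sunday is September 3 and the fourth is September 24.
1 April 2018 is a Sunday, so Sundays fall on 1, 8, 15, 22, 29; the last is April 29.
Daylight saving runs 24 September 2017 – 29 April 2018; April 24, 2018 is inside that window, so Pelvik Canton is at UTC+04:00.
02:45 Pelvik Canton − 4h = 22:45 UTC (rolling into the previous day, 23 April 2018).
1 April 2018 is a Sunday, so Sundays fall on 1, 8, 15, 22, 29; the last is April 29.
1 November 2018 is a Thursday, so the first Sunday is November 4 and the second is November 11.
At the standard offset (UTC−09:00), 22:45 UTC − 9h = 13:45 Rasesk standard time.
The standard-time date in Rasesk, April 23, 2018, is outside the daylight-saving period (29 April – 11 November), so Rasesk is on standard time, UTC−09:00.
22:45 UTC − 9h = 13:45 Rasesk.

13:45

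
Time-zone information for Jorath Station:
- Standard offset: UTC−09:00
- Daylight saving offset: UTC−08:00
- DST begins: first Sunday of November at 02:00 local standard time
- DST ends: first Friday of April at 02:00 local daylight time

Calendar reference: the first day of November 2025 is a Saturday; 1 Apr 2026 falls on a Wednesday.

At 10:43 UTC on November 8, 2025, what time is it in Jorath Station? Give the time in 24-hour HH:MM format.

02:43

1 November 2025 is a Saturday, so the first Sunday is November 2.
1 April 2026 is a Wednesday, so the first Friday is April 3.
At the standard offset (UTC−09:00), 10:43 UTC − 9h = 01:43 Jorath Station standard time.
The standard-time date in Jorath Station, November 8, 2025, falls between 2 November 2025 and 3 April 2026, so daylight saving is in effect and Jorath Station is at UTC−08:00.
10:43 UTC − 8h = 02:43 local.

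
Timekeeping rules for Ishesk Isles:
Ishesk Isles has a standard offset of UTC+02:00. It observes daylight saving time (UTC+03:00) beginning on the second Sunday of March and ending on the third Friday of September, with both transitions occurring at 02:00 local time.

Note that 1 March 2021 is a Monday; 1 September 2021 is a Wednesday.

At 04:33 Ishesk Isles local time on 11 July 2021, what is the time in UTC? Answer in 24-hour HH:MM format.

1 March 2021 is a Monday, so the first Sunday is March 7 and the second is March 14.
1 September 2021 is a Wednesday, so the first Friday is September 3 and the third is September 17.
Daylight saving runs 14 March – 17 September; 11 July 2021 is inside that window, so Ishesk Isles is at UTC+03:00.
04:33 local − 3h = 01:33 UTC.

01:33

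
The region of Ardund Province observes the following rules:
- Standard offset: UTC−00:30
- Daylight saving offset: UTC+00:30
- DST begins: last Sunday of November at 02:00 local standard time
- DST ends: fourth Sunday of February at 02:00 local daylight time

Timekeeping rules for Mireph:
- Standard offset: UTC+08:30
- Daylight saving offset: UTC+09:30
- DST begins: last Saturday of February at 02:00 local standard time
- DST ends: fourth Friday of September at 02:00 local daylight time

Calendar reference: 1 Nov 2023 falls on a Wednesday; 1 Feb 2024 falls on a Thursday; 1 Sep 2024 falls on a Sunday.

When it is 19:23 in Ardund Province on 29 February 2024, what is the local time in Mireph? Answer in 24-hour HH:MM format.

05:23

1 November 2023 is a Wednesday, so Sundays fall on 5, 12, 19, 26; the last is November 26.
1 February 2024 is a Thursday, so the first Sunday is February 4 and the fourth is February 25.
Daylight saving runs 26 November 2023 – 25 February 2024; 29 February 2024 is outside that window, so Ardund Province is on standard time at UTC−00:30.
19:23 Ardund Province + 0h30m = 19:53 UTC.
1 February 2024 is a Thursday, so Saturdays fall on 3, 10, 17, 24; the last is February 24.
1 September 2024 is a Sunday, so the first Friday is September 6 and the fourth is September 27.
At the standard offset (UTC+08:30), 19:53 UTC + 8h30m = 04:23 Mireph standard time (rolling into the next day, 1 March 2024).
The standard-time date in Mireph, 1 March 2024, lies within the daylight-saving period (24 February – 27 September), so Mireph is on daylight time, UTC+09:30.
19:53 UTC + 9h30m = 05:23 Mireph (rolling into the next day, 1 March 2024).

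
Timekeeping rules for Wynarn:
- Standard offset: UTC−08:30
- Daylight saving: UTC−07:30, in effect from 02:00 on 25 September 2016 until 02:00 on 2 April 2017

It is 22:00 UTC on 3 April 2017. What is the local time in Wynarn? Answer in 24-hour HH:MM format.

13:30

At the standard offset (UTC−08:30), 22:00 UTC − 8h30m = 13:30 Wynarn standard time.
The standard-time date in Wynarn, 3 April 2017, does not fall between 25 September 2016 and 2 April 2017, so daylight saving is not in effect and Wynarn is at UTC−08:30.
22:00 UTC − 8h30m = 13:30 local.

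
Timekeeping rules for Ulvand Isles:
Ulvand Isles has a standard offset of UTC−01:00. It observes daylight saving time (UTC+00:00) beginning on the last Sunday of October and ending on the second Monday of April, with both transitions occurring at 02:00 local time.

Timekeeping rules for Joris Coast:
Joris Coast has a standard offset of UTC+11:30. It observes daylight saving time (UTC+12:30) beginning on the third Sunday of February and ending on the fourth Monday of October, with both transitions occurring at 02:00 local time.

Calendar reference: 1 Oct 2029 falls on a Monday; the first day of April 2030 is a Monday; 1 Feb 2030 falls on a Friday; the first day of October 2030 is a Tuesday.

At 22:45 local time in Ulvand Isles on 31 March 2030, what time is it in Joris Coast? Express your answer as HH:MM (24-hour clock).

11:15

1 October 2029 is a Monday, so Sundays fall on 7, 14, 21, 28; the last is October 28.
1 April 2030 is a Monday, so the first Monday is April 1 and the second is April 8.
Daylight saving runs 28 October 2029 – 8 April 2030; 31 March 2030 is inside that window, so Ulvand Isles is at UTC+00:00.
22:45 Ulvand Isles − 0h = 22:45 UTC.
1 February 2030 is a Friday, so the first Sunday is February 3 and the third is February 17.
1 October 2030 is a Tuesday, so the first Monday is October 7 and the fourth is October 28.
At the standard offset (UTC+11:30), 22:45 UTC + 11h30m = 10:15 Joris Coast standard time (rolling into the next day, 1 April 2030).
Daylight saving runs 17 February – 28 October; the standard-time date in Joris Coast, 1 April 2030, is inside that window, so Joris Coast is at UTC+12:30.
22:45 UTC + 12h30m = 11:15 Joris Coast (rolling into the next day, 1 April 2030).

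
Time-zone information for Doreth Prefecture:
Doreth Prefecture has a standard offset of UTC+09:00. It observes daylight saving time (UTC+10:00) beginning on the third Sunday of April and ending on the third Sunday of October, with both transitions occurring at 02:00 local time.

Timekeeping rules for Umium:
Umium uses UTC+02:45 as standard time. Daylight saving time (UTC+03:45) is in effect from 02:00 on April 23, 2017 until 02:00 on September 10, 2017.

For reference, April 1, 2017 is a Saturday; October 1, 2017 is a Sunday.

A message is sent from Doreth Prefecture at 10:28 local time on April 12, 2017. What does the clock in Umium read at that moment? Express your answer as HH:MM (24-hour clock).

04:13

1 April 2017 is a Saturday, so the first Sunday is April 2 and the third is April 16.
1 October 2017 is a Sunday, so the first Sunday is October 1 and the third is October 15.
April 12, 2017 does not fall between 16 April and 15 October, so daylight saving is not in effect and Doreth Prefecture is at UTC+09:00.
10:28 Doreth Prefecture − 9h = 01:28 UTC.
At the standard offset (UTC+02:45), 01:28 UTC + 2h45m = 04:13 Umium standard time.
The standard-time date in Umium, April 12, 2017, does not fall between 23 April and 10 September, so daylight saving is not in effect and Umium is at UTC+02:45.
01:28 UTC + 2h45m = 04:13 Umium.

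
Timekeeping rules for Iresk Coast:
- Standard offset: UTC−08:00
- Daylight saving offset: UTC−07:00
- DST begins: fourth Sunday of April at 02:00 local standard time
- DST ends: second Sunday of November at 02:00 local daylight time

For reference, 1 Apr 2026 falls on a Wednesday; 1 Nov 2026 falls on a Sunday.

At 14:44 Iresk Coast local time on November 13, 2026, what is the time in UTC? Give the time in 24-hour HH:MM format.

22:44

1 April 2026 is a Wednesday, so the first Sunday is April 5 and the fourth is April 26.
1 November 2026 is a Sunday, so the first Sunday is November 1 and the second is November 8.
November 13, 2026 is outside the daylight-saving period (26 April – 8 November), so Iresk Coast is on standard time, UTC−08:00.
14:44 local + 8h = 22:44 UTC.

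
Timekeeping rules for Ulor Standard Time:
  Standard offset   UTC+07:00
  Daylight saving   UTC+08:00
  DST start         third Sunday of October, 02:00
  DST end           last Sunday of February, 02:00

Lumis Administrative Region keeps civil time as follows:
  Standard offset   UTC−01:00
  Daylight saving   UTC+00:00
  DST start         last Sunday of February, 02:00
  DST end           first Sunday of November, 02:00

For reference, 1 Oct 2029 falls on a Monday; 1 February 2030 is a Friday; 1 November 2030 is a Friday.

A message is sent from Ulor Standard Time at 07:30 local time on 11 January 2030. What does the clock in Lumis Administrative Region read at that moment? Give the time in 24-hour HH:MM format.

22:30

1 October 2029 is a Monday, so the first Sunday is October 7 and the third is October 21.
1 February 2030 is a Friday, so Sundays fall on 3, 10, 17, 24; the last is February 24.
11 January 2030 lies within the daylight-saving period (21 October 2029 – 24 February 2030), so Ulor Standard Time is on daylight time, UTC+08:00.
07:30 Ulor Standard Time − 8h = 23:30 UTC (rolling into the previous day, 10 January 2030).
1 February 2030 is a Friday, so Sundays fall on 3, 10, 17, 24; the last is February 24.
1 November 2030 is a Friday, so the first Sunday is November 3.
At the standard offset (UTC−01:00), 23:30 UTC − 1h = 22:30 Lumis Administrative Region standard time.
The standard-time date in Lumis Administrative Region, 10 January 2030, is outside the daylight-saving period (24 February – 3 November), so Lumis Administrative Region is on standard time, UTC−01:00.
23:30 UTC − 1h = 22:30 Lumis Administrative Region.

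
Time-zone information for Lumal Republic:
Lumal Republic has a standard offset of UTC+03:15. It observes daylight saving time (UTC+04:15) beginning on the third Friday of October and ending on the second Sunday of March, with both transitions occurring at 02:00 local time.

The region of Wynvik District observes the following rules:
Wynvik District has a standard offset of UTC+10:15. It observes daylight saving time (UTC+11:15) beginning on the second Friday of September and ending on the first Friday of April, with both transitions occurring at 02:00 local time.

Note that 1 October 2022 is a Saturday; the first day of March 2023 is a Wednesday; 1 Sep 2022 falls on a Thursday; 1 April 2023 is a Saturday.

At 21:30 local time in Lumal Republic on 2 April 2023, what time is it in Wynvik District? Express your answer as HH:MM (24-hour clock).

1 October 2022 is a Saturday, so the first Friday is October 7 and the third is October 21.
1 March 2023 is a Wednesday, so the first Sunday is March 5 and the second is March 12.
Daylight saving runs 21 October 2022 – 12 March 2023; 2 April 2023 is outside that window, so Lumal Republic is on standard time at UTC+03:15.
21:30 Lumal Republic − 3h15m = 18:15 UTC.
1 September 2022 is a Thursday, so the first Friday is September 2 and the second is September 9.
1 April 2023 is a Saturday, so the first Friday is April 7.
At the standard offset (UTC+10:15), 18:15 UTC + 10h15m = 04:30 Wynvik District standard time (rolling into the next day, 3 April 2023).
The standard-time date in Wynvik District, 3 April 2023, lies within the daylight-saving period (9 September 2022 – 7 April 2023), so Wynvik District is on daylight time, UTC+11:15.
18:15 UTC + 11h15m = 05:30 Wynvik District (rolling into the next day, 3 April 2023).

05:30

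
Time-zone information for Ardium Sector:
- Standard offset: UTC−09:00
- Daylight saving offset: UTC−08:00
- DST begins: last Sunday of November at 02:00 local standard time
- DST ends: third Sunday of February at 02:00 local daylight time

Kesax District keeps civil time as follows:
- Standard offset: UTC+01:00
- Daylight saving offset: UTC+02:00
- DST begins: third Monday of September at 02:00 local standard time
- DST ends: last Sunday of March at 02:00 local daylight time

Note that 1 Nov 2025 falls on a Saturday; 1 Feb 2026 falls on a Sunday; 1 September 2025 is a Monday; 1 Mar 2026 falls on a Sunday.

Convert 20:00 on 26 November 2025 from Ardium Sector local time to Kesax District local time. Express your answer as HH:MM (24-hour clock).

07:00

1 November 2025 is a Saturday, so Sundays fall on 2, 9, 16, 23, 30; the last is November 30.
1 February 2026 is a Sunday, so the first Sunday is February 1 and the third is February 15.
26 November 2025 is outside the daylight-saving period (30 November 2025 – 15 February 2026), so Ardium Sector is on standard time, UTC−09:00.
20:00 Ardium Sector + 9h = 05:00 UTC (rolling into the next day, 27 November 2025).
1 September 2025 is a Monday, so the first Monday is September 1 and the third is September 15.
1 March 2026 is a Sunday, so Sundays fall on 1, 8, 15, 22, 29; the last is March 29.
At the standard offset (UTC+01:00), 05:00 UTC + 1h = 06:00 Kesax District standard time.
The standard-time date in Kesax District, 27 November 2025, lies within the daylight-saving period (15 September 2025 – 29 March 2026), so Kesax District is on daylight time, UTC+02:00.
05:00 UTC + 2h = 07:00 Kesax District.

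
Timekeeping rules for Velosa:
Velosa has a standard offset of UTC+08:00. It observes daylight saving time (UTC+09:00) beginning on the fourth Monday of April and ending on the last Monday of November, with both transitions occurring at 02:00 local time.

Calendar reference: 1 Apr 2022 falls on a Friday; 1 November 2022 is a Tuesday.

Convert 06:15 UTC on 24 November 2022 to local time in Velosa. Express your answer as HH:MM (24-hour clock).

15:15

1 April 2022 is a Friday, so the first Monday is April 4 and the fourth is April 25.
1 November 2022 is a Tuesday, so Mondays fall on 7, 14, 21, 28; the last is November 28.
At the standard offset (UTC+08:00), 06:15 UTC + 8h = 14:15 Velosa standard time.
Daylight saving runs 25 April – 28 November; the standard-time date in Velosa, 24 November 2022, is inside that window, so Velosa is at UTC+09:00.
06:15 UTC + 9h = 15:15 local.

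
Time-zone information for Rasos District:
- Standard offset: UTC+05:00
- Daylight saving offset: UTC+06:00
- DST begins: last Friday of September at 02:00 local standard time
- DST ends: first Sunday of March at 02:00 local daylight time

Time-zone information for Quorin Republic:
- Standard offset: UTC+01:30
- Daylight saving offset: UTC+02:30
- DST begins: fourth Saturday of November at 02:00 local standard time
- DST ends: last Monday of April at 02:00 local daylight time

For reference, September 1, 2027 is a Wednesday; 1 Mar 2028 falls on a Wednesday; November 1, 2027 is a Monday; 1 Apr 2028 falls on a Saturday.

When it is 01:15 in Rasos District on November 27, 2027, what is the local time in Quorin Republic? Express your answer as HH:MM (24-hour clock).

1 September 2027 is a Wednesday, so Fridays fall on 3, 10, 17, 24; the last is September 24.
1 March 2028 is a Wednesday, so the first Sunday is March 5.
November 27, 2027 lies within the daylight-saving period (24 September 2027 – 5 March 2028), so Rasos District is on daylight time, UTC+06:00.
01:15 Rasos District − 6h = 19:15 UTC (rolling into the previous day, 26 November 2027).
1 November 2027 is a Monday, so the first Saturday is November 6 and the fourth is November 27.
1 April 2028 is a Saturday, so Mondays fall on 3, 10, 17, 24; the last is April 24.
At the standard offset (UTC+01:30), 19:15 UTC + 1h30m = 20:45 Quorin Republic standard time.
The standard-time date in Quorin Republic, November 26, 2027, does not fall between 27 November 2027 and 24 April 2028, so daylight saving is not in effect and Quorin Republic is at UTC+01:30.
19:15 UTC + 1h30m = 20:45 Quorin Republic.

20:45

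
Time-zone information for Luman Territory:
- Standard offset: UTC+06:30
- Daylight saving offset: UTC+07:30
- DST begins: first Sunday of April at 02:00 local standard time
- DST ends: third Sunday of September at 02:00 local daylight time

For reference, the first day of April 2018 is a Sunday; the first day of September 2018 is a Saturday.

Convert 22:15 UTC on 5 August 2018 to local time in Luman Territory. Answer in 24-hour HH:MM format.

05:45

1 April 2018 is a Sunday, so the first Sunday is April 1.
1 September 2018 is a Saturday, so the first Sunday is September 2 and the third is September 16.
At the standard offset (UTC+06:30), 22:15 UTC + 6h30m = 04:45 Luman Territory standard time (rolling into the next day, 6 August 2018).
The standard-time date in Luman Territory, 6 August 2018, falls between 1 April and 16 September, so daylight saving is in effect and Luman Territory is at UTC+07:30.
22:15 UTC + 7h30m = 05:45 local (rolling into the next day, 6 August 2018).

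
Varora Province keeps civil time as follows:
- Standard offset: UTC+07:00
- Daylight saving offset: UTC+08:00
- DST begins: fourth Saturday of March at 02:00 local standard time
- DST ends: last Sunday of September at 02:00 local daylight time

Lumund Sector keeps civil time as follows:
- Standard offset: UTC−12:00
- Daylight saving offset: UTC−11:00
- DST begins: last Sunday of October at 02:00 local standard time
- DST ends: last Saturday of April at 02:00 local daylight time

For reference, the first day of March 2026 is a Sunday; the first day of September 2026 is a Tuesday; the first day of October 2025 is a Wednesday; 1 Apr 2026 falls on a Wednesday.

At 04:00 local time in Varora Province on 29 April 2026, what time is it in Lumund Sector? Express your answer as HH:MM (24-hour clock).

1 March 2026 is a Sunday, so the first Saturday is March 7 and the fourth is March 28.
1 September 2026 is a Tuesday, so Sundays fall on 6, 13, 20, 27; the last is September 27.
Daylight saving runs 28 March – 27 September; 29 April 2026 is inside that window, so Varora Province is at UTC+08:00.
04:00 Varora Province − 8h = 20:00 UTC (rolling into the previous day, 28 April 2026).
1 October 2025 is a Wednesday, so Sundays fall on 5, 12, 19, 26; the last is October 26.
1 April 2026 is a Wednesday, so Saturdays fall on 4, 11, 18, 25; the last is April 25.
At the standard offset (UTC−12:00), 20:00 UTC − 12h = 08:00 Lumund Sector standard time.
The standard-time date in Lumund Sector, 28 April 2026, does not fall between 26 October 2025 and 25 April 2026, so daylight saving is not in effect and Lumund Sector is at UTC−12:00.
20:00 UTC − 12h = 08:00 Lumund Sector.

08:00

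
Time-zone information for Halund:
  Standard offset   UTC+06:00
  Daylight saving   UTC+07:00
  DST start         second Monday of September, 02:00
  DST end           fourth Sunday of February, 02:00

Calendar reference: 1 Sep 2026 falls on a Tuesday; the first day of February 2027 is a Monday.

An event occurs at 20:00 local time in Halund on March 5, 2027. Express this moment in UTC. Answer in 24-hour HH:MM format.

14:00

1 September 2026 is a Tuesday, so the first Monday is September 7 and the second is September 14.
1 February 2027 is a Monday, so the first Sunday is February 7 and the fourth is February 28.
Daylight saving runs 14 September 2026 – 28 February 2027; March 5, 2027 is outside that window, so Halund is on standard time at UTC+06:00.
20:00 local − 6h = 14:00 UTC.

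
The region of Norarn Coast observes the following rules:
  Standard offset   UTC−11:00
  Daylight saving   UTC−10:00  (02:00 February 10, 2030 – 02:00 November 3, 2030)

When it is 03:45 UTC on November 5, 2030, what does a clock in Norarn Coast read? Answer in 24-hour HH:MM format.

16:45

At the standard offset (UTC−11:00), 03:45 UTC − 11h = 16:45 Norarn Coast standard time (rolling into the previous day, 4 November 2030).
The standard-time date in Norarn Coast, November 4, 2030, does not fall between 10 February and 3 November, so daylight saving is not in effect and Norarn Coast is at UTC−11:00.
03:45 UTC − 11h = 16:45 local (rolling into the previous day, 4 November 2030).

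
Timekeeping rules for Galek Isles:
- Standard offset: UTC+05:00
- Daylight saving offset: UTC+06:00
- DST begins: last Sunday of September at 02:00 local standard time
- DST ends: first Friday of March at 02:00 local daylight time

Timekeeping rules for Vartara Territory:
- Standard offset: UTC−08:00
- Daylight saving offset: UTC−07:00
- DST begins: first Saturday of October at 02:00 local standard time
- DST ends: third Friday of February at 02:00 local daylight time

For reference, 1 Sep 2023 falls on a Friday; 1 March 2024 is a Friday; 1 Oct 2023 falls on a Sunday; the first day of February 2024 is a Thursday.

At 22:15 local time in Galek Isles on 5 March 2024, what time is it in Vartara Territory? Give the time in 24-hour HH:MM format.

09:15

1 September 2023 is a Friday, so Sundays fall on 3, 10, 17, 24; the last is September 24.
1 March 2024 is a Friday, so the first Friday is March 1.
Daylight saving runs 24 September 2023 – 1 March 2024; 5 March 2024 is outside that window, so Galek Isles is on standard time at UTC+05:00.
22:15 Galek Isles − 5h = 17:15 UTC.
1 October 2023 is a Sunday, so the first Saturday is October 7.
1 February 2024 is a Thursday, so the first Friday is February 2 and the third is February 16.
At the standard offset (UTC−08:00), 17:15 UTC − 8h = 09:15 Vartara Territory standard time.
The standard-time date in Vartara Territory, 5 March 2024, does not fall between 7 October 2023 and 16 February 2024, so daylight saving is not in effect and Vartara Territory is at UTC−08:00.
17:15 UTC − 8h = 09:15 Vartara Territory.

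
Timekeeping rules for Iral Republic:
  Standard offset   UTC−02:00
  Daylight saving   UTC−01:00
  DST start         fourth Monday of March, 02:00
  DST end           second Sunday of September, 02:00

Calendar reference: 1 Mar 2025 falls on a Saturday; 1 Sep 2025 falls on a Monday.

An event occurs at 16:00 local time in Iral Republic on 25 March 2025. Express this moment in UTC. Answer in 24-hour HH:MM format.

17:00

1 March 2025 is a Saturday, so the first Monday is March 3 and the fourth is March 24.
1 September 2025 is a Monday, so the first Sunday is September 7 and the second is September 14.
25 March 2025 falls between 24 March and 14 September, so daylight saving is in effect and Iral Republic is at UTC−01:00.
16:00 local + 1h = 17:00 UTC.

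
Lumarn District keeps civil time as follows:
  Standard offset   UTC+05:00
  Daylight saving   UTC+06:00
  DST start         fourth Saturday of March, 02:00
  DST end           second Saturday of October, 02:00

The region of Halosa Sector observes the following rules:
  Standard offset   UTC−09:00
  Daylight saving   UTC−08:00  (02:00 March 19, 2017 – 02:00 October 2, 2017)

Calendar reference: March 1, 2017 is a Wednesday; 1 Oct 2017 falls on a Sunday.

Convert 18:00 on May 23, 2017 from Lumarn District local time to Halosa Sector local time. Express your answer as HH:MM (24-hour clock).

04:00

1 March 2017 is a Wednesday, so the first Saturday is March 4 and the fourth is March 25.
1 October 2017 is a Sunday, so the first Saturday is October 7 and the second is October 14.
May 23, 2017 lies within the daylight-saving period (25 March – 14 October), so Lumarn District is on daylight time, UTC+06:00.
18:00 Lumarn District − 6h = 12:00 UTC.
At the standard offset (UTC−09:00), 12:00 UTC − 9h = 03:00 Halosa Sector standard time.
Daylight saving runs 19 March – 2 October; the standard-time date in Halosa Sector, May 23, 2017, is inside that window, so Halosa Sector is at UTC−08:00.
12:00 UTC − 8h = 04:00 Halosa Sector.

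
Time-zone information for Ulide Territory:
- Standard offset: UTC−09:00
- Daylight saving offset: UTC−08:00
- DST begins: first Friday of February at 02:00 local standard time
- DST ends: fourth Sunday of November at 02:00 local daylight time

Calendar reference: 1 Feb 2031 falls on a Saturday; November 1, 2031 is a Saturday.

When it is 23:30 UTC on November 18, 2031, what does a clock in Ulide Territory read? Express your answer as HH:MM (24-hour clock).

15:30

1 February 2031 is a Saturday, so the first Friday is February 7.
1 November 2031 is a Saturday, so the first Sunday is November 2 and the fourth is November 23.
At the standard offset (UTC−09:00), 23:30 UTC − 9h = 14:30 Ulide Territory standard time.
Daylight saving runs 7 February – 23 November; the standard-time date in Ulide Territory, November 18, 2031, is inside that window, so Ulide Territory is at UTC−08:00.
23:30 UTC − 8h = 15:30 local.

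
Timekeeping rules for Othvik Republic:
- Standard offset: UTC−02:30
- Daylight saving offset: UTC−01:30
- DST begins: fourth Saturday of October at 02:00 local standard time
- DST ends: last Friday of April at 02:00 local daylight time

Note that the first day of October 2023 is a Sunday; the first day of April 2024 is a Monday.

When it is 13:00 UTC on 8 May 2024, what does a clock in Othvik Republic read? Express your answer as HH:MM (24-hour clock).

10:30

1 October 2023 is a Sunday, so the first Saturday is October 7 and the fourth is October 28.
1 April 2024 is a Monday, so Fridays fall on 5, 12, 19, 26; the last is April 26.
At the standard offset (UTC−02:30), 13:00 UTC − 2h30m = 10:30 Othvik Republic standard time.
Daylight saving runs 28 October 2023 – 26 April 2024; the standard-time date in Othvik Republic, 8 May 2024, is outside that window, so Othvik Republic is on standard time at UTC−02:30.
13:00 UTC − 2h30m = 10:30 local.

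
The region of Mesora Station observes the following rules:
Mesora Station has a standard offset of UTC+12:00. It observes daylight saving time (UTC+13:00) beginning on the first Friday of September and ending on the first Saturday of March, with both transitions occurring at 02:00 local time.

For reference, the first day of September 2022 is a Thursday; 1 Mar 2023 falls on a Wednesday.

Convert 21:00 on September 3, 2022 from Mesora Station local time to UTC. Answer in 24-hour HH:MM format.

08:00

1 September 2022 is a Thursday, so the first Friday is September 2.
1 March 2023 is a Wednesday, so the first Saturday is March 4.
September 3, 2022 falls between 2 September 2022 and 4 March 2023, so daylight saving is in effect and Mesora Station is at UTC+13:00.
21:00 local − 13h = 08:00 UTC.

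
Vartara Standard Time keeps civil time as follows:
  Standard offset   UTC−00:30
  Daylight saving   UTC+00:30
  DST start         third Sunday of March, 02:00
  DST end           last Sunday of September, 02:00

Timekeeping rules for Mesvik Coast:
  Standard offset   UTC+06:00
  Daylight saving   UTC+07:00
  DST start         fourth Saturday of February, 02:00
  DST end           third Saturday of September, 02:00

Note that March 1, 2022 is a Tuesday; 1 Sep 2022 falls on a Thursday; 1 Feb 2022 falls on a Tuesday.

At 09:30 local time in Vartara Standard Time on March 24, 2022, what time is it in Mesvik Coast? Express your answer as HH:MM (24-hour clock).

1 March 2022 is a Tuesday, so the first Sunday is March 6 and the third is March 20.
1 September 2022 is a Thursday, so Sundays fall on 4, 11, 18, 25; the last is September 25.
March 24, 2022 falls between 20 March and 25 September, so daylight saving is in effect and Vartara Standard Time is at UTC+00:30.
09:30 Vartara Standard Time − 0h30m = 09:00 UTC.
1 February 2022 is a Tuesday, so the first Saturday is February 5 and the fourth is February 26.
1 September 2022 is a Thursday, so the first Saturday is September 3 and the third is September 17.
At the standard offset (UTC+06:00), 09:00 UTC + 6h = 15:00 Mesvik Coast standard time.
Daylight saving runs 26 February – 17 September; the standard-time date in Mesvik Coast, March 24, 2022, is inside that window, so Mesvik Coast is at UTC+07:00.
09:00 UTC + 7h = 16:00 Mesvik Coast.

16:00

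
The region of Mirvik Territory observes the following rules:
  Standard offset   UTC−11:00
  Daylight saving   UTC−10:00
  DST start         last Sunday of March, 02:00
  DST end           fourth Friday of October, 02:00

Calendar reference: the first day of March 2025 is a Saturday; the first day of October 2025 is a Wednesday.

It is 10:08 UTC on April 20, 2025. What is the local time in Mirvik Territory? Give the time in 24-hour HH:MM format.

00:08

1 March 2025 is a Saturday, so Sundays fall on 2, 9, 16, 23, 30; the last is March 30.
1 October 2025 is a Wednesday, so the first Friday is October 3 and the fourth is October 24.
At the standard offset (UTC−11:00), 10:08 UTC − 11h = 23:08 Mirvik Territory standard time (rolling into the previous day, 19 April 2025).
Daylight saving runs 30 March – 24 October; the standard-time date in Mirvik Territory, April 19, 2025, is inside that window, so Mirvik Territory is at UTC−10:00.
10:08 UTC − 10h = 00:08 local.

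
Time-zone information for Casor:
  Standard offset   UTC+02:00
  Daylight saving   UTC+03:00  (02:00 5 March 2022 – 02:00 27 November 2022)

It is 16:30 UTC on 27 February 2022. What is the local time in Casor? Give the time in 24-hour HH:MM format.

At the standard offset (UTC+02:00), 16:30 UTC + 2h = 18:30 Casor standard time.
Daylight saving runs 5 March – 27 November; the standard-time date in Casor, 27 February 2022, is outside that window, so Casor is on standard time at UTC+02:00.
16:30 UTC + 2h = 18:30 local.

18:30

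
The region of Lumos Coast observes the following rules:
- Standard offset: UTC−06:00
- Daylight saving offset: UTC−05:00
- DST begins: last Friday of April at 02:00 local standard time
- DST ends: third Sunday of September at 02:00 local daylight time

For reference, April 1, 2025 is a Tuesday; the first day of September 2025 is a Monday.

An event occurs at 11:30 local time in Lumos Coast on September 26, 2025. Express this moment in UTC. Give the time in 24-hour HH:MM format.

17:30

1 April 2025 is a Tuesday, so Fridays fall on 4, 11, 18, 25; the last is April 25.
1 September 2025 is a Monday, so the first Sunday is September 7 and the third is September 21.
Daylight saving runs 25 April – 21 September; September 26, 2025 is outside that window, so Lumos Coast is on standard time at UTC−06:00.
11:30 local + 6h = 17:30 UTC.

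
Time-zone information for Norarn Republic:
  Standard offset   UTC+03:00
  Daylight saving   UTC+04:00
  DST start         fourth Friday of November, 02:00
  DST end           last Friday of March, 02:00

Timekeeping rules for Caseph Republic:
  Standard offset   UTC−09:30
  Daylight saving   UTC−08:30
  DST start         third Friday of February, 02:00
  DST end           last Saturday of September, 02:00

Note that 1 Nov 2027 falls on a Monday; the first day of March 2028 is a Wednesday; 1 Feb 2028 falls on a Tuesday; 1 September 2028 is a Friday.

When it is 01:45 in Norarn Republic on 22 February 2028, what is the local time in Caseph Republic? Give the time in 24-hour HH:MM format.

1 November 2027 is a Monday, so the first Friday is November 5 and the fourth is November 26.
1 March 2028 is a Wednesday, so Fridays fall on 3, 10, 17, 24, 31; the last is March 31.
22 February 2028 falls between 26 November 2027 and 31 March 2028, so daylight saving is in effect and Norarn Republic is at UTC+04:00.
01:45 Norarn Republic − 4h = 21:45 UTC (rolling into the previous day, 21 February 2028).
1 February 2028 is a Tuesday, so the first Friday is February 4 and the third is February 18.
1 September 2028 is a Friday, so Saturdays fall on 2, 9, 16, 23, 30; the last is September 30.
At the standard offset (UTC−09:30), 21:45 UTC − 9h30m = 12:15 Caseph Republic standard time.
The standard-time date in Caseph Republic, 21 February 2028, falls between 18 February and 30 September, so daylight saving is in effect and Caseph Republic is at UTC−08:30.
21:45 UTC − 8h30m = 13:15 Caseph Republic.

13:15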